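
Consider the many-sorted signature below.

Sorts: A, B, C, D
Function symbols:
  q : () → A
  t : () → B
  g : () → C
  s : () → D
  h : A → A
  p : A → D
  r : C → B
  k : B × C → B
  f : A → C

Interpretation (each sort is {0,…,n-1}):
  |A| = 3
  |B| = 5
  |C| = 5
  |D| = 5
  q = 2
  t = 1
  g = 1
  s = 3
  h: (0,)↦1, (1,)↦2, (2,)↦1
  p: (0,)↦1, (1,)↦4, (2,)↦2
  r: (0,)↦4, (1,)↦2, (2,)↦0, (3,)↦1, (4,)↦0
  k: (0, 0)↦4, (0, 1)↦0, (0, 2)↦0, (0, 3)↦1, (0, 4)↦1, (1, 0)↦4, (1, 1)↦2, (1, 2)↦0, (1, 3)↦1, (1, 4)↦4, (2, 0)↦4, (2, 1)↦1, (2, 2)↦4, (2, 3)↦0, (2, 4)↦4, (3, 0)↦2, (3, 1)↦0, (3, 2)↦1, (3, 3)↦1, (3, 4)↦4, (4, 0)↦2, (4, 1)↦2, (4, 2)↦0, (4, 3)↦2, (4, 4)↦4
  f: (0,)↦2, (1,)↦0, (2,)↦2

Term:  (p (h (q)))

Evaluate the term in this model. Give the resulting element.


value = 4

  q = 2
  (h (q)) = h(2,) = 1
  (p (h (q))) = p(1,) = 4


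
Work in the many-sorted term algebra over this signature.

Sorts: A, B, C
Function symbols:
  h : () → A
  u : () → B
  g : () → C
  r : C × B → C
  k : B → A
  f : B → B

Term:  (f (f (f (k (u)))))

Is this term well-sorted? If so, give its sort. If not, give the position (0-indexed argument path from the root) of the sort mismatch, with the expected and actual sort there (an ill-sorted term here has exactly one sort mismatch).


ill-sorted at position [0, 0, 0]: expected B, got A

        (u) : B
      (k (u)) : A
    (f (k (u))) : ✗ arg 0 at [0, 0, 0] has sort A, expected B


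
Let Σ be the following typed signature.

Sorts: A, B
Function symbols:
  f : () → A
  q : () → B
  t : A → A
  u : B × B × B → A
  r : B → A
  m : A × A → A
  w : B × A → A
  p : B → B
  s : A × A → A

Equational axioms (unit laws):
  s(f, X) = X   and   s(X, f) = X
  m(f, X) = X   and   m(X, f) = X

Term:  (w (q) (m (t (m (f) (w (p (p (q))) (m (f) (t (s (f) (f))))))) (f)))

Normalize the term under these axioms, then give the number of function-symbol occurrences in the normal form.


1. (w (q) (m (t (m (f) (w (p (p (q))) (m (f) (t (s (f) (f))))))) (f)))  →  (w (q) (t (m (f) (w (p (p (q))) (m (f) (t (s (f) (f))))))))
2. (w (q) (t (m (f) (w (p (p (q))) (m (f) (t (s (f) (f))))))))  →  (w (q) (t (w (p (p (q))) (m (f) (t (s (f) (f)))))))
3. (w (q) (t (w (p (p (q))) (m (f) (t (s (f) (f)))))))  →  (w (q) (t (w (p (p (q))) (t (s (f) (f))))))
4. (w (q) (t (w (p (p (q))) (t (s (f) (f))))))  →  (w (q) (t (w (p (p (q))) (t (f)))))
normal form: (w (q) (t (w (p (p (q))) (t (f)))))

size = 9


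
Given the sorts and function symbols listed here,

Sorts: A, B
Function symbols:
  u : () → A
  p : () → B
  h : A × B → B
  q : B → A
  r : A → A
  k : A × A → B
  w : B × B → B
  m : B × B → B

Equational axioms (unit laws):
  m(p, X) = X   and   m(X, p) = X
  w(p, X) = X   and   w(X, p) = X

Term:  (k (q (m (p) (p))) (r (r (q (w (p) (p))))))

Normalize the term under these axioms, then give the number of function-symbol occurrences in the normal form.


1. (k (q (m (p) (p))) (r (r (q (w (p) (p))))))  →  (k (q (p)) (r (r (q (w (p) (p))))))
2. (k (q (p)) (r (r (q (w (p) (p))))))  →  (k (q (p)) (r (r (q (p)))))
normal form: (k (q (p)) (r (r (q (p)))))

size = 7


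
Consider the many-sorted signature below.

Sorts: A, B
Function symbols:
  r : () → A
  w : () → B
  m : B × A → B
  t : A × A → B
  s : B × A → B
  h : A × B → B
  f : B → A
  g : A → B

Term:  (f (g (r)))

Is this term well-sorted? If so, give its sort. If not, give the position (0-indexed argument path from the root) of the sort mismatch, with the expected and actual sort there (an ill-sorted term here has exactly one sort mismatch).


well-sorted; sort = A

    (r) : A
  (g (r)) : B
(f (g (r))) : A


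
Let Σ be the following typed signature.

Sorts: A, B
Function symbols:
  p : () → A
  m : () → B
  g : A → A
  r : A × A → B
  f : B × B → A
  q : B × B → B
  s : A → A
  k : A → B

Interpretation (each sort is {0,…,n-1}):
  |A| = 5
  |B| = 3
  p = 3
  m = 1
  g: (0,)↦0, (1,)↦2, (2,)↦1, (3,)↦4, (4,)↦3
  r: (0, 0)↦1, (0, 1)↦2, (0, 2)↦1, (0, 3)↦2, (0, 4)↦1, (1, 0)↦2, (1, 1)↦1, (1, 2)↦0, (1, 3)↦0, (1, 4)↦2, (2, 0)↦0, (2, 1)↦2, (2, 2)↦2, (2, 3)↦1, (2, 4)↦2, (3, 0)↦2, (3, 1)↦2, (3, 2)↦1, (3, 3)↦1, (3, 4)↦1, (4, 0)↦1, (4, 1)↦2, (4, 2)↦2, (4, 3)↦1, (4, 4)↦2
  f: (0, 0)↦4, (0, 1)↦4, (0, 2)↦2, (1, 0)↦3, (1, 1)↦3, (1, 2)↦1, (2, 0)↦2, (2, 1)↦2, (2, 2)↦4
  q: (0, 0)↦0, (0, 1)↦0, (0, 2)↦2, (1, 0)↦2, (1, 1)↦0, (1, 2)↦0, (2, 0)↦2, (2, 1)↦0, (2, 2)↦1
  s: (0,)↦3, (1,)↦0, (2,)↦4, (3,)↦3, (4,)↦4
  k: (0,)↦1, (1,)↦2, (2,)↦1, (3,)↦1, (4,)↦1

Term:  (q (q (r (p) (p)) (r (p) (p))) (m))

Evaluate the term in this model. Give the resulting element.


  p = 3
  p = 3
  (r (p) (p)) = r(3, 3) = 1
  p = 3
  p = 3
  (r (p) (p)) = r(3, 3) = 1
  (q (r (p) (p)) (r (p) (p))) = q(1, 1) = 0
  m = 1
  (q (q (r (p) (p)) (r (p) (p))) (m)) = q(0, 1) = 0

value = 0


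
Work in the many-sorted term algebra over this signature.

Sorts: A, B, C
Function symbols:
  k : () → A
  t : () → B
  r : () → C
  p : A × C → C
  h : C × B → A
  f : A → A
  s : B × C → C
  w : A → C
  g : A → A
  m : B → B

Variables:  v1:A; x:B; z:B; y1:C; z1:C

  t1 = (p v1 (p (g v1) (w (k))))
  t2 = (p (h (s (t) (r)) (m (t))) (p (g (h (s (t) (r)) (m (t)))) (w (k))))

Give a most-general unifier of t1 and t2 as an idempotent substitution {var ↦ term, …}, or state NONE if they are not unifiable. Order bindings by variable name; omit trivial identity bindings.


{v1 ↦ (h (s (t) (r)) (m (t)))}


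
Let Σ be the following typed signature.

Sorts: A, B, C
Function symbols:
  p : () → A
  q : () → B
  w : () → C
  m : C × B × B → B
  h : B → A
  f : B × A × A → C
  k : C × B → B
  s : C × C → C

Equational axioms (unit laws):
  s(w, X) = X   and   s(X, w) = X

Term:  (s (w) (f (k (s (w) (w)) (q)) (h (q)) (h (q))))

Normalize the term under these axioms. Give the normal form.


1. (s (w) (f (k (s (w) (w)) (q)) (h (q)) (h (q))))  →  (f (k (s (w) (w)) (q)) (h (q)) (h (q)))
2. (f (k (s (w) (w)) (q)) (h (q)) (h (q)))  →  (f (k (w) (q)) (h (q)) (h (q)))

normal form = (f (k (w) (q)) (h (q)) (h (q)))


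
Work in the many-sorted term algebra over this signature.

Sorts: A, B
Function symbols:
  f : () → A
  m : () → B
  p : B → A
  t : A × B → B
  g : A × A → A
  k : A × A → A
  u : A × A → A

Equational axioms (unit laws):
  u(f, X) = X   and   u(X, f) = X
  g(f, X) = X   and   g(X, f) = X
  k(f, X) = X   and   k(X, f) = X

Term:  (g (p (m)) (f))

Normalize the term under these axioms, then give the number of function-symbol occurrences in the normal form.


size = 2

1. (g (p (m)) (f))  →  (p (m))
normal form: (p (m))


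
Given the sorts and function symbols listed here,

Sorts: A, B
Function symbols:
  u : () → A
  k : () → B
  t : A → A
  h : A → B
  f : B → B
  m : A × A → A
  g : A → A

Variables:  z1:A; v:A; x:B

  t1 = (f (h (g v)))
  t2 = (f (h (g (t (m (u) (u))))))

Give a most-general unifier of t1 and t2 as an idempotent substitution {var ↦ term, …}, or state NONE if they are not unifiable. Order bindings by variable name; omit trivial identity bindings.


{v ↦ (t (m (u) (u)))}


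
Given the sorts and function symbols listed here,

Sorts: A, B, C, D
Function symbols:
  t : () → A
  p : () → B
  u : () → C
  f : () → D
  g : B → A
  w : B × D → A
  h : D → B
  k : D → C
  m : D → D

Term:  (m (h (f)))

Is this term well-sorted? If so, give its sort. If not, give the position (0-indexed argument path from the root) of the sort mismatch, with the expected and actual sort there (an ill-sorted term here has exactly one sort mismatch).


ill-sorted at position [0]: expected D, got B

    (f) : D
  (h (f)) : B
(m (h (f))) : ✗ arg 0 at [0] has sort B, expected D


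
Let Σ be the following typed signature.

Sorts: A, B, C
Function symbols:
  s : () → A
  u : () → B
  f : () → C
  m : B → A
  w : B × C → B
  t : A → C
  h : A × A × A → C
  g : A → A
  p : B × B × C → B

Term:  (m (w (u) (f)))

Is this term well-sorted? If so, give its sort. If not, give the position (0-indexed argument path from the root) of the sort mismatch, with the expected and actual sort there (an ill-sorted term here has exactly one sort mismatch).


    (u) : B
    (f) : C
  (w (u) (f)) : B
(m (w (u) (f))) : A

well-sorted; sort = A


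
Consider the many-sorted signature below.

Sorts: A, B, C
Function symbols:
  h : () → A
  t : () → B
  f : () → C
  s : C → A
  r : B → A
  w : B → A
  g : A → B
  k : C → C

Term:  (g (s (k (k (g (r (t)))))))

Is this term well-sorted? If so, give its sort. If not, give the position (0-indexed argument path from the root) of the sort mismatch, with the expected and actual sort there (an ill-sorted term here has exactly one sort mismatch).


            (t) : B
          (r (t)) : A
        (g (r (t))) : B
      (k (g (r (t)))) : ✗ arg 0 at [0, 0, 0, 0] has sort B, expected C

ill-sorted at position [0, 0, 0, 0]: expected C, got B


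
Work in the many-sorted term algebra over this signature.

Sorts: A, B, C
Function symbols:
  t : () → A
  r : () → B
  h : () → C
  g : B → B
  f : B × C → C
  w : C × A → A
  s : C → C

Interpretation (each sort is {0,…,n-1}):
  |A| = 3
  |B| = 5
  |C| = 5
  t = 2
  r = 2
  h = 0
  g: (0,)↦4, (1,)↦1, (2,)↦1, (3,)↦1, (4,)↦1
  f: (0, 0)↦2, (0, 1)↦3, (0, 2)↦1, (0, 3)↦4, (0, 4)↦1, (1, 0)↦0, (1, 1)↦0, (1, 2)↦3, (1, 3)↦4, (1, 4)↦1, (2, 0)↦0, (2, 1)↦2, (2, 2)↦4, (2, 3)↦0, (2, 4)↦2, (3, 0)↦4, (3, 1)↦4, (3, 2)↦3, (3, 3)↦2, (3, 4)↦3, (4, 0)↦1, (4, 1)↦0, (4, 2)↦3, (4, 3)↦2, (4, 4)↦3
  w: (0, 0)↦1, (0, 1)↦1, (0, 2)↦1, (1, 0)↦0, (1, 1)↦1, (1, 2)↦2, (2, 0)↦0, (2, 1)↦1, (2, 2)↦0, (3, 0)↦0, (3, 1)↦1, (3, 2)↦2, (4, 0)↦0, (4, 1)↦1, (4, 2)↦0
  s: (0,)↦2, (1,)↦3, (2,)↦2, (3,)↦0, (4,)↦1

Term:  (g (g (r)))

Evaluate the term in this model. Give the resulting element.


  r = 2
  (g (r)) = g(2,) = 1
  (g (g (r))) = g(1,) = 1

value = 1


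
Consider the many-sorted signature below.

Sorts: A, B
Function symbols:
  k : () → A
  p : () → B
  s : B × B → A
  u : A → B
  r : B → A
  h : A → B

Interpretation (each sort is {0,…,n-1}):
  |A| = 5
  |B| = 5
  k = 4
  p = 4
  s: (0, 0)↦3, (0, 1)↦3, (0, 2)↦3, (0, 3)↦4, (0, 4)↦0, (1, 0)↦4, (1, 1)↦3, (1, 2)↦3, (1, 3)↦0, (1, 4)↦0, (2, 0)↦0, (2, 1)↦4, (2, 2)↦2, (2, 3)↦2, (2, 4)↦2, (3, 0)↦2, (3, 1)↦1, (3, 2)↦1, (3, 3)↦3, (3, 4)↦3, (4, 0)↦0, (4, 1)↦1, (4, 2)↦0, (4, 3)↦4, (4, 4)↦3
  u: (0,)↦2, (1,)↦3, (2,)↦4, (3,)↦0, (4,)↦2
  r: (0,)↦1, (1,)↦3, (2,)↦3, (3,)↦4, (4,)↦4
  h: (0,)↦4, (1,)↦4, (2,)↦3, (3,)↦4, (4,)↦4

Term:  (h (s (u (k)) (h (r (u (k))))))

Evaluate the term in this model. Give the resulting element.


  k = 4
  (u (k)) = u(4,) = 2
  k = 4
  (u (k)) = u(4,) = 2
  (r (u (k))) = r(2,) = 3
  (h (r (u (k)))) = h(3,) = 4
  (s (u (k)) (h (r (u (k))))) = s(2, 4) = 2
  (h (s (u (k)) (h (r (u (k)))))) = h(2,) = 3

value = 3


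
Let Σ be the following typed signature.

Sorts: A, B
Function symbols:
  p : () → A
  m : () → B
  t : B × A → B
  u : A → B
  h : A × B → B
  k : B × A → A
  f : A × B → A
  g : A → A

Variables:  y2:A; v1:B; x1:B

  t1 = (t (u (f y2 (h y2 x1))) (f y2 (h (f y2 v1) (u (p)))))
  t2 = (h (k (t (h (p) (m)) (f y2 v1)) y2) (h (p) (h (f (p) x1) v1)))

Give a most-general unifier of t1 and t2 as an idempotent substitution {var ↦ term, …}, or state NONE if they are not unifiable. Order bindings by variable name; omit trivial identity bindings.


head clash or occurs-check failure — not unifiable

NONE (not unifiable)


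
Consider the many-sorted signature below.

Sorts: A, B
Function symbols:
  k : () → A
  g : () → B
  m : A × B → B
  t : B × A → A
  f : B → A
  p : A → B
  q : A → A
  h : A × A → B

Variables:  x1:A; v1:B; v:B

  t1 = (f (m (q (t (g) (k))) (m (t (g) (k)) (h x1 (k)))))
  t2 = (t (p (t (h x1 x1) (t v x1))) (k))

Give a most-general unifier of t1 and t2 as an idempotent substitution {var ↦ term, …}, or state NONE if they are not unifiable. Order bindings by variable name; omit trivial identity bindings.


head clash or occurs-check failure — not unifiable

NONE (not unifiable)


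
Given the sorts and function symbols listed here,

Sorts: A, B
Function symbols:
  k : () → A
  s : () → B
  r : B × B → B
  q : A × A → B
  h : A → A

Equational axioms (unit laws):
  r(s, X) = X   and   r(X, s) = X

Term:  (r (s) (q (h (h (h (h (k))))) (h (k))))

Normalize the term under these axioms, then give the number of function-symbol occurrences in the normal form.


size = 8

1. (r (s) (q (h (h (h (h (k))))) (h (k))))  →  (q (h (h (h (h (k))))) (h (k)))
normal form: (q (h (h (h (h (k))))) (h (k)))


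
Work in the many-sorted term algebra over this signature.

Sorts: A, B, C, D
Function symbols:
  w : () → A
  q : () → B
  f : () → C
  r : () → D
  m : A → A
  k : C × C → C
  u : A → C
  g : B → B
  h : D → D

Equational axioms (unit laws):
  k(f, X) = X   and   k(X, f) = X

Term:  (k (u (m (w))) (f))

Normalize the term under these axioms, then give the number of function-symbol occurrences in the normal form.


1. (k (u (m (w))) (f))  →  (u (m (w)))
normal form: (u (m (w)))

size = 3


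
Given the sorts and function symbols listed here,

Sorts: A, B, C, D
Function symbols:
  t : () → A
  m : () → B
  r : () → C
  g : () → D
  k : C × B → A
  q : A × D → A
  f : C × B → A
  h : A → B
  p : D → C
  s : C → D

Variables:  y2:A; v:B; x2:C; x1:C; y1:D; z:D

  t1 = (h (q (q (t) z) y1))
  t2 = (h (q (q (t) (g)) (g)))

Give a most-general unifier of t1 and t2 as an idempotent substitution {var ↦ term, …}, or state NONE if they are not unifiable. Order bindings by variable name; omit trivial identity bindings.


{y1 ↦ (g), z ↦ (g)}


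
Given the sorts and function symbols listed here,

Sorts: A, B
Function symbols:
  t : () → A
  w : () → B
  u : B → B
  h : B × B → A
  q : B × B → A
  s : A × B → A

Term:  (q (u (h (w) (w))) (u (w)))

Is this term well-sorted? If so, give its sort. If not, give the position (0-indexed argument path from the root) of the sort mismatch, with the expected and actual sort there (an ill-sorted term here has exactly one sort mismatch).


ill-sorted at position [0, 0]: expected B, got A

      (w) : B
      (w) : B
    (h (w) (w)) : A
  (u (h (w) (w))) : ✗ arg 0 at [0, 0] has sort A, expected B
    (w) : B
  (u (w)) : B


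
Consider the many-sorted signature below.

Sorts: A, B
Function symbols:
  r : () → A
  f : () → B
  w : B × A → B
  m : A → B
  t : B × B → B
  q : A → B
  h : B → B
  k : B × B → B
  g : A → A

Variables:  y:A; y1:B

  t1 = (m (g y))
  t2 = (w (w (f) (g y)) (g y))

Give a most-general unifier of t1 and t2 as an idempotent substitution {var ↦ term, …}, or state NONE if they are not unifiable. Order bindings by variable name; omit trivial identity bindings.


NONE (not unifiable)

head clash or occurs-check failure — not unifiable


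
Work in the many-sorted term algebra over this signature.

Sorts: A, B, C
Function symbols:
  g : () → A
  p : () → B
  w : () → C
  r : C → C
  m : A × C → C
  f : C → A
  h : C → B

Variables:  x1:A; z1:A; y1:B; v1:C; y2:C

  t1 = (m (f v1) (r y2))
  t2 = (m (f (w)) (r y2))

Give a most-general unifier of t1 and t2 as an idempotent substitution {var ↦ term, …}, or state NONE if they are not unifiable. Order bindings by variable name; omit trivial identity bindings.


{v1 ↦ (w)}


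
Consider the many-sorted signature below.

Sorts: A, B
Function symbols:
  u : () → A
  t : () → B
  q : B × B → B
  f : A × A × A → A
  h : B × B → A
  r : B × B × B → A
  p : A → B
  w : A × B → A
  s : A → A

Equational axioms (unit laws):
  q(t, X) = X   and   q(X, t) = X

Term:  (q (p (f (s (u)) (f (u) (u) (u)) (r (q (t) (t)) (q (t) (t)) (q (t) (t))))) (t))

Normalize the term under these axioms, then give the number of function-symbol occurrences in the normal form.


size = 12

1. (q (p (f (s (u)) (f (u) (u) (u)) (r (q (t) (t)) (q (t) (t)) (q (t) (t))))) (t))  →  (p (f (s (u)) (f (u) (u) (u)) (r (q (t) (t)) (q (t) (t)) (q (t) (t)))))
2. (p (f (s (u)) (f (u) (u) (u)) (r (q (t) (t)) (q (t) (t)) (q (t) (t)))))  →  (p (f (s (u)) (f (u) (u) (u)) (r (t) (q (t) (t)) (q (t) (t)))))
3. (p (f (s (u)) (f (u) (u) (u)) (r (t) (q (t) (t)) (q (t) (t)))))  →  (p (f (s (u)) (f (u) (u) (u)) (r (t) (t) (q (t) (t)))))
4. (p (f (s (u)) (f (u) (u) (u)) (r (t) (t) (q (t) (t)))))  →  (p (f (s (u)) (f (u) (u) (u)) (r (t) (t) (t))))
normal form: (p (f (s (u)) (f (u) (u) (u)) (r (t) (t) (t))))


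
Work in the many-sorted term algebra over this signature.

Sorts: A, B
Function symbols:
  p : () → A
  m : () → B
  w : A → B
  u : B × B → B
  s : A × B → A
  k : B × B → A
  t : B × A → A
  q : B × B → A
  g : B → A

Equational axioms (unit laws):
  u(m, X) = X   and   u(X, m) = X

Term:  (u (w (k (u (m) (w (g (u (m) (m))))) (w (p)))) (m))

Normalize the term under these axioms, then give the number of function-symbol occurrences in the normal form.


1. (u (w (k (u (m) (w (g (u (m) (m))))) (w (p)))) (m))  →  (w (k (u (m) (w (g (u (m) (m))))) (w (p))))
2. (w (k (u (m) (w (g (u (m) (m))))) (w (p))))  →  (w (k (w (g (u (m) (m)))) (w (p))))
3. (w (k (w (g (u (m) (m)))) (w (p))))  →  (w (k (w (g (m))) (w (p))))
normal form: (w (k (w (g (m))) (w (p))))

size = 7


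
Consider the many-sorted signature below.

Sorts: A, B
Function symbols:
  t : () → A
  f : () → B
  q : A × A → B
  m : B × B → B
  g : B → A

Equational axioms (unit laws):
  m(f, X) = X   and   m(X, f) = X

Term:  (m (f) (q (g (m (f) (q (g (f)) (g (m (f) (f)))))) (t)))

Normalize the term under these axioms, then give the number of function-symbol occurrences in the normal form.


1. (m (f) (q (g (m (f) (q (g (f)) (g (m (f) (f)))))) (t)))  →  (q (g (m (f) (q (g (f)) (g (m (f) (f)))))) (t))
2. (q (g (m (f) (q (g (f)) (g (m (f) (f)))))) (t))  →  (q (g (q (g (f)) (g (m (f) (f))))) (t))
3. (q (g (q (g (f)) (g (m (f) (f))))) (t))  →  (q (g (q (g (f)) (g (f)))) (t))
normal form: (q (g (q (g (f)) (g (f)))) (t))

size = 8


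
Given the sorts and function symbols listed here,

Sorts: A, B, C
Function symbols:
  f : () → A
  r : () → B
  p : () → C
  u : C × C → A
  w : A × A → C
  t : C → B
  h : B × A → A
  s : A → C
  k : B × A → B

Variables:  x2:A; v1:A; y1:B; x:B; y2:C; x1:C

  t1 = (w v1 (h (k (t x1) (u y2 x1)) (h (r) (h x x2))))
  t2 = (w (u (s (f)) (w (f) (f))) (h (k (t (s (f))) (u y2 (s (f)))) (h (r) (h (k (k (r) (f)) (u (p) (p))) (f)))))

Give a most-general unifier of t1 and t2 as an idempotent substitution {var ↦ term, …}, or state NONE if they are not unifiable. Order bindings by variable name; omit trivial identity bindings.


{v1 ↦ (u (s (f)) (w (f) (f))), x ↦ (k (k (r) (f)) (u (p) (p))), x1 ↦ (s (f)), x2 ↦ (f)}


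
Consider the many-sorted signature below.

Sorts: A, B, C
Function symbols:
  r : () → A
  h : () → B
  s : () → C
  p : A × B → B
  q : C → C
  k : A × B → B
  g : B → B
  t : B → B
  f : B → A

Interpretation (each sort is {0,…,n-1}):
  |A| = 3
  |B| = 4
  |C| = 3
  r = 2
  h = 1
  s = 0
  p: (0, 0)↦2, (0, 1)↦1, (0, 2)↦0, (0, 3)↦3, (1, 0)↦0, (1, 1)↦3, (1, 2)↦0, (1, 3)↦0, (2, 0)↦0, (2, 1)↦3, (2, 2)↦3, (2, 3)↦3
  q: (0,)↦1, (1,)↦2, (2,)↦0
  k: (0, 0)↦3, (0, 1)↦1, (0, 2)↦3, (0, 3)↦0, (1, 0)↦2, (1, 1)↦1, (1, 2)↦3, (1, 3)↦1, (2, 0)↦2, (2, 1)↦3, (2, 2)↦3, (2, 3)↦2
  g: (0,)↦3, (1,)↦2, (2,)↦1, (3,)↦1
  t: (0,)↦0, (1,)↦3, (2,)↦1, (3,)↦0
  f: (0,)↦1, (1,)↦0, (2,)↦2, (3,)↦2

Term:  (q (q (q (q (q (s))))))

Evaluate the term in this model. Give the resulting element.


  s = 0
  (q (s)) = q(0,) = 1
  (q (q (s))) = q(1,) = 2
  (q (q (q (s)))) = q(2,) = 0
  (q (q (q (q (s))))) = q(0,) = 1
  (q (q (q (q (q (s)))))) = q(1,) = 2

value = 2


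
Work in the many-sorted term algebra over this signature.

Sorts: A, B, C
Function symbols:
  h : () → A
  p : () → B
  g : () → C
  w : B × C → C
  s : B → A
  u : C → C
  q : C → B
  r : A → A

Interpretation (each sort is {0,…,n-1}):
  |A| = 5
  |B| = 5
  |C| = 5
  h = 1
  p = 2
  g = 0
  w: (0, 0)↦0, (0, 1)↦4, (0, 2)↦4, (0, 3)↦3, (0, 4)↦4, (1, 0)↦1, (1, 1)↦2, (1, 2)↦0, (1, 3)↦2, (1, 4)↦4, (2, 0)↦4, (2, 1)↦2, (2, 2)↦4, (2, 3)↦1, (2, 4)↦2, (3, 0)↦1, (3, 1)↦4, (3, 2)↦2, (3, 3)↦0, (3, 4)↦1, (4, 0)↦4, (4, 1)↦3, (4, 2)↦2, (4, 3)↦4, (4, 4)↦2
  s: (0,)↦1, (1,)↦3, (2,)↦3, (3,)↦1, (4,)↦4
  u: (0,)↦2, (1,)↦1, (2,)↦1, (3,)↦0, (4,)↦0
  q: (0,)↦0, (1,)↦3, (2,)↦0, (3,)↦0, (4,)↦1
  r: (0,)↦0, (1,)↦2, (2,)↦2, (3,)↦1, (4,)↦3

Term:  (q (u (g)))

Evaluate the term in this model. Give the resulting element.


value = 0

  g = 0
  (u (g)) = u(0,) = 2
  (q (u (g))) = q(2,) = 0


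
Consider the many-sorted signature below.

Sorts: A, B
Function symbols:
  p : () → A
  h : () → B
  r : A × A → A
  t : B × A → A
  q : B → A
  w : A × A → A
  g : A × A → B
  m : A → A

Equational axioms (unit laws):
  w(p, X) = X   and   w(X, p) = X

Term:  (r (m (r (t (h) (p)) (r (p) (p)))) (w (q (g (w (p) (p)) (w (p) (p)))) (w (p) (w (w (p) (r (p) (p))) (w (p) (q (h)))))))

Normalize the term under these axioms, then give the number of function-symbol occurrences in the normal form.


1. (r (m (r (t (h) (p)) (r (p) (p)))) (w (q (g (w (p) (p)) (w (p) (p)))) (w (p) (w (w (p) (r (p) (p))) (w (p) (q (h)))))))  →  (r (m (r (t (h) (p)) (r (p) (p)))) (w (q (g (p) (w (p) (p)))) (w (p) (w (w (p) (r (p) (p))) (w (p) (q (h)))))))
2. (r (m (r (t (h) (p)) (r (p) (p)))) (w (q (g (p) (w (p) (p)))) (w (p) (w (w (p) (r (p) (p))) (w (p) (q (h)))))))  →  (r (m (r (t (h) (p)) (r (p) (p)))) (w (q (g (p) (p))) (w (p) (w (w (p) (r (p) (p))) (w (p) (q (h)))))))
3. (r (m (r (t (h) (p)) (r (p) (p)))) (w (q (g (p) (p))) (w (p) (w (w (p) (r (p) (p))) (w (p) (q (h)))))))  →  (r (m (r (t (h) (p)) (r (p) (p)))) (w (q (g (p) (p))) (w (w (p) (r (p) (p))) (w (p) (q (h))))))
4. (r (m (r (t (h) (p)) (r (p) (p)))) (w (q (g (p) (p))) (w (w (p) (r (p) (p))) (w (p) (q (h))))))  →  (r (m (r (t (h) (p)) (r (p) (p)))) (w (q (g (p) (p))) (w (r (p) (p)) (w (p) (q (h))))))
5. (r (m (r (t (h) (p)) (r (p) (p)))) (w (q (g (p) (p))) (w (r (p) (p)) (w (p) (q (h))))))  →  (r (m (r (t (h) (p)) (r (p) (p)))) (w (q (g (p) (p))) (w (r (p) (p)) (q (h)))))
normal form: (r (m (r (t (h) (p)) (r (p) (p)))) (w (q (g (p) (p))) (w (r (p) (p)) (q (h)))))

size = 20


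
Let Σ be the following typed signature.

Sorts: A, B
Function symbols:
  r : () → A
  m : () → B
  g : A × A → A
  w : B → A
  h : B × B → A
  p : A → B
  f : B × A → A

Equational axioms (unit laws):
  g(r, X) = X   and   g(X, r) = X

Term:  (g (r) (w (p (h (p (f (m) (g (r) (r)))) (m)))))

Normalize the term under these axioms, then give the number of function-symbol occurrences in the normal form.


1. (g (r) (w (p (h (p (f (m) (g (r) (r)))) (m)))))  →  (w (p (h (p (f (m) (g (r) (r)))) (m))))
2. (w (p (h (p (f (m) (g (r) (r)))) (m))))  →  (w (p (h (p (f (m) (r))) (m))))
normal form: (w (p (h (p (f (m) (r))) (m))))

size = 8


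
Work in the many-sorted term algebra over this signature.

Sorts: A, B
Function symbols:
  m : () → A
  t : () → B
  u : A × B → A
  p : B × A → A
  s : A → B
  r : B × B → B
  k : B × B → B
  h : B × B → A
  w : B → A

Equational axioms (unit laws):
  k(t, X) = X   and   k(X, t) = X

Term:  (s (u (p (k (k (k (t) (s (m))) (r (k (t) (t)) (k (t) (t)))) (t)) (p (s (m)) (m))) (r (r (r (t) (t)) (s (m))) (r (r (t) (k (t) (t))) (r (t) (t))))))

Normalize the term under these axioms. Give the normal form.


1. (s (u (p (k (k (k (t) (s (m))) (r (k (t) (t)) (k (t) (t)))) (t)) (p (s (m)) (m))) (r (r (r (t) (t)) (s (m))) (r (r (t) (k (t) (t))) (r (t) (t))))))  →  (s (u (p (k (k (t) (s (m))) (r (k (t) (t)) (k (t) (t)))) (p (s (m)) (m))) (r (r (r (t) (t)) (s (m))) (r (r (t) (k (t) (t))) (r (t) (t))))))
2. (s (u (p (k (k (t) (s (m))) (r (k (t) (t)) (k (t) (t)))) (p (s (m)) (m))) (r (r (r (t) (t)) (s (m))) (r (r (t) (k (t) (t))) (r (t) (t))))))  →  (s (u (p (k (s (m)) (r (k (t) (t)) (k (t) (t)))) (p (s (m)) (m))) (r (r (r (t) (t)) (s (m))) (r (r (t) (k (t) (t))) (r (t) (t))))))
3. (s (u (p (k (s (m)) (r (k (t) (t)) (k (t) (t)))) (p (s (m)) (m))) (r (r (r (t) (t)) (s (m))) (r (r (t) (k (t) (t))) (r (t) (t))))))  →  (s (u (p (k (s (m)) (r (t) (k (t) (t)))) (p (s (m)) (m))) (r (r (r (t) (t)) (s (m))) (r (r (t) (k (t) (t))) (r (t) (t))))))
4. (s (u (p (k (s (m)) (r (t) (k (t) (t)))) (p (s (m)) (m))) (r (r (r (t) (t)) (s (m))) (r (r (t) (k (t) (t))) (r (t) (t))))))  →  (s (u (p (k (s (m)) (r (t) (t))) (p (s (m)) (m))) (r (r (r (t) (t)) (s (m))) (r (r (t) (k (t) (t))) (r (t) (t))))))
5. (s (u (p (k (s (m)) (r (t) (t))) (p (s (m)) (m))) (r (r (r (t) (t)) (s (m))) (r (r (t) (k (t) (t))) (r (t) (t))))))  →  (s (u (p (k (s (m)) (r (t) (t))) (p (s (m)) (m))) (r (r (r (t) (t)) (s (m))) (r (r (t) (t)) (r (t) (t))))))

normal form = (s (u (p (k (s (m)) (r (t) (t))) (p (s (m)) (m))) (r (r (r (t) (t)) (s (m))) (r (r (t) (t)) (r (t) (t))))))


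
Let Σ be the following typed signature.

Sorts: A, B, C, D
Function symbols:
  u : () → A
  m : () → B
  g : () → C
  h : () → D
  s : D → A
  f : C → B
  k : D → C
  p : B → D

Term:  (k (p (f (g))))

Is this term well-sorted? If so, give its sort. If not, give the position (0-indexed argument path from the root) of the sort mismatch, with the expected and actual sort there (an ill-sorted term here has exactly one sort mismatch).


      (g) : C
    (f (g)) : B
  (p (f (g))) : D
(k (p (f (g)))) : C

well-sorted; sort = C


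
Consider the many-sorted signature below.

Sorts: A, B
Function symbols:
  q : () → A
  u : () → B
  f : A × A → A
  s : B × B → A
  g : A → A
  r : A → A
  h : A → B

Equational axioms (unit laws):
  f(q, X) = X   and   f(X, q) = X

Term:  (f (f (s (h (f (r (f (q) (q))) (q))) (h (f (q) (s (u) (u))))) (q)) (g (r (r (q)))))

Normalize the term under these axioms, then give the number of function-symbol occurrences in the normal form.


1. (f (f (s (h (f (r (f (q) (q))) (q))) (h (f (q) (s (u) (u))))) (q)) (g (r (r (q)))))  →  (f (s (h (f (r (f (q) (q))) (q))) (h (f (q) (s (u) (u))))) (g (r (r (q)))))
2. (f (s (h (f (r (f (q) (q))) (q))) (h (f (q) (s (u) (u))))) (g (r (r (q)))))  →  (f (s (h (r (f (q) (q)))) (h (f (q) (s (u) (u))))) (g (r (r (q)))))
3. (f (s (h (r (f (q) (q)))) (h (f (q) (s (u) (u))))) (g (r (r (q)))))  →  (f (s (h (r (q))) (h (f (q) (s (u) (u))))) (g (r (r (q)))))
4. (f (s (h (r (q))) (h (f (q) (s (u) (u))))) (g (r (r (q)))))  →  (f (s (h (r (q))) (h (s (u) (u)))) (g (r (r (q)))))
normal form: (f (s (h (r (q))) (h (s (u) (u)))) (g (r (r (q)))))

size = 13


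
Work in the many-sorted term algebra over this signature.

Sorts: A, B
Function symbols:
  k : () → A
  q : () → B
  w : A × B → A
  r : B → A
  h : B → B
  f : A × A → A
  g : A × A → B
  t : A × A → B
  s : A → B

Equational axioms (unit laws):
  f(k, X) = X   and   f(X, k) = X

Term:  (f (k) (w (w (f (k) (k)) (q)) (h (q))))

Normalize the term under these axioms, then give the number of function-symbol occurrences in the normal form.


1. (f (k) (w (w (f (k) (k)) (q)) (h (q))))  →  (w (w (f (k) (k)) (q)) (h (q)))
2. (w (w (f (k) (k)) (q)) (h (q)))  →  (w (w (k) (q)) (h (q)))
normal form: (w (w (k) (q)) (h (q)))

size = 6


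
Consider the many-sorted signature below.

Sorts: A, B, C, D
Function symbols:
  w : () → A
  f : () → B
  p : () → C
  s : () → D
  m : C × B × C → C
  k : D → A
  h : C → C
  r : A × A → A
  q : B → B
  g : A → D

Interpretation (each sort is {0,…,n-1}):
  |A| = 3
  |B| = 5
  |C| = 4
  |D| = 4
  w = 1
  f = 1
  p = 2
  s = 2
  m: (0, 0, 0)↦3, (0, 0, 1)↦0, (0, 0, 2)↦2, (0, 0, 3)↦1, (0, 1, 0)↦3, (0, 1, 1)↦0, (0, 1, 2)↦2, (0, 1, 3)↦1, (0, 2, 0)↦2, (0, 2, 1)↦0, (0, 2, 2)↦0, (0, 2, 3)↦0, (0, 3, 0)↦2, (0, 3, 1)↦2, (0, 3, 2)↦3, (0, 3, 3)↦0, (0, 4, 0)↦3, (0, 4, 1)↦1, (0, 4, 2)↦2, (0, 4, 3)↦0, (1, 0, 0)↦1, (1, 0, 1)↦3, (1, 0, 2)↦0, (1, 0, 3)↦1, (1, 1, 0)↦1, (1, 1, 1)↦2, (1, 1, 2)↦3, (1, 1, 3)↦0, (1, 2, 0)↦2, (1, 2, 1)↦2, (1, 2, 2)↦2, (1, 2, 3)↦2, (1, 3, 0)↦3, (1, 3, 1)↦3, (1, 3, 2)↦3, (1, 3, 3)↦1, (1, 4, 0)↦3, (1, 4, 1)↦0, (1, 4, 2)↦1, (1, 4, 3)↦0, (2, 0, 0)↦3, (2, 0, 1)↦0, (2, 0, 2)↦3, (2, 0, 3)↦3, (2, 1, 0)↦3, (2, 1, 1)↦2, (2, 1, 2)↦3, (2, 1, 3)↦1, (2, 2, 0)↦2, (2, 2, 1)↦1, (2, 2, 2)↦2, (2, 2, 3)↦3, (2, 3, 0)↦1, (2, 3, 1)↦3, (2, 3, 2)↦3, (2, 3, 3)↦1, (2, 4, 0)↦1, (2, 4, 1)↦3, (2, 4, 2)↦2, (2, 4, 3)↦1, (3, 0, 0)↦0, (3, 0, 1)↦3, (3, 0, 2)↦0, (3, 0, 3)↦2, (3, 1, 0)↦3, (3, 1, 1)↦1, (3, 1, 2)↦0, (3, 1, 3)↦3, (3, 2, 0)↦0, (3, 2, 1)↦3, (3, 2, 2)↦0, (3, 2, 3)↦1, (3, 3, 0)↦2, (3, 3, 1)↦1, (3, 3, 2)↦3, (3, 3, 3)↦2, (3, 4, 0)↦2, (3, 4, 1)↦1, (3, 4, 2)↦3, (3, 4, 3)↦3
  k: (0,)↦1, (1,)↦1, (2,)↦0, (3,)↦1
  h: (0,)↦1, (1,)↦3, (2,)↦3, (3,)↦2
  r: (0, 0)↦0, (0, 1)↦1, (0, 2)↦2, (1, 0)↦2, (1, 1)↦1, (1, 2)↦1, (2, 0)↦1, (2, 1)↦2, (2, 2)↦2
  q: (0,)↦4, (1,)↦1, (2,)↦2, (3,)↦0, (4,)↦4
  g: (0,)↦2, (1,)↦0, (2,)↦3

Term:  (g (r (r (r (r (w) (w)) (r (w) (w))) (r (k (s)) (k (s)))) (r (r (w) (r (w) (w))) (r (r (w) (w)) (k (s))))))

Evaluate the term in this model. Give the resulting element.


value = 3

  w = 1
  w = 1
  (r (w) (w)) = r(1, 1) = 1
  w = 1
  w = 1
  (r (w) (w)) = r(1, 1) = 1
  (r (r (w) (w)) (r (w) (w))) = r(1, 1) = 1
  s = 2
  (k (s)) = k(2,) = 0
  s = 2
  (k (s)) = k(2,) = 0
  (r (k (s)) (k (s))) = r(0, 0) = 0
  (r (r (r (w) (w)) (r (w) (w))) (r (k (s)) (k (s)))) = r(1, 0) = 2
  w = 1
  w = 1
  w = 1
  (r (w) (w)) = r(1, 1) = 1
  (r (w) (r (w) (w))) = r(1, 1) = 1
  w = 1
  w = 1
  (r (w) (w)) = r(1, 1) = 1
  s = 2
  (k (s)) = k(2,) = 0
  (r (r (w) (w)) (k (s))) = r(1, 0) = 2
  (r (r (w) (r (w) (w))) (r (r (w) (w)) (k (s)))) = r(1, 2) = 1
  (r (r (r (r (w) (w)) (r (w) (w))) (r (k (s)) (k (s)))) (r (r (w) (r (w) (w))) (r (r (w) (w)) (k (s))))) = r(2, 1) = 2
  (g (r (r (r (r (w) (w)) (r (w) (w))) (r (k (s)) (k (s)))) (r (r (w) (r (w) (w))) (r (r (w) (w)) (k (s)))))) = g(2,) = 3


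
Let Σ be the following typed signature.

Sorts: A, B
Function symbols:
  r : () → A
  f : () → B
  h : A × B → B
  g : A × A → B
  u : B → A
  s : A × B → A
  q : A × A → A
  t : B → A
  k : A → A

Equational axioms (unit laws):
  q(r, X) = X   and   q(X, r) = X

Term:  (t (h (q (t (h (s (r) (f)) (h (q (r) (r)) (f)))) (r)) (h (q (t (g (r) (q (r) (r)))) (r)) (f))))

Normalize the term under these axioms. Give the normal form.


normal form = (t (h (t (h (s (r) (f)) (h (r) (f)))) (h (t (g (r) (r))) (f))))

1. (t (h (q (t (h (s (r) (f)) (h (q (r) (r)) (f)))) (r)) (h (q (t (g (r) (q (r) (r)))) (r)) (f))))  →  (t (h (t (h (s (r) (f)) (h (q (r) (r)) (f)))) (h (q (t (g (r) (q (r) (r)))) (r)) (f))))
2. (t (h (t (h (s (r) (f)) (h (q (r) (r)) (f)))) (h (q (t (g (r) (q (r) (r)))) (r)) (f))))  →  (t (h (t (h (s (r) (f)) (h (r) (f)))) (h (q (t (g (r) (q (r) (r)))) (r)) (f))))
3. (t (h (t (h (s (r) (f)) (h (r) (f)))) (h (q (t (g (r) (q (r) (r)))) (r)) (f))))  →  (t (h (t (h (s (r) (f)) (h (r) (f)))) (h (t (g (r) (q (r) (r)))) (f))))
4. (t (h (t (h (s (r) (f)) (h (r) (f)))) (h (t (g (r) (q (r) (r)))) (f))))  →  (t (h (t (h (s (r) (f)) (h (r) (f)))) (h (t (g (r) (r))) (f))))


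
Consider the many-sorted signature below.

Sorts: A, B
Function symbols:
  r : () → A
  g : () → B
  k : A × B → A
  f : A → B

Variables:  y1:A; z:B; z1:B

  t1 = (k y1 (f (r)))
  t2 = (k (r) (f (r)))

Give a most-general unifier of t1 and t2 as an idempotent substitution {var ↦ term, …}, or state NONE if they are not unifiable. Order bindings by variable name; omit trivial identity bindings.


{y1 ↦ (r)}


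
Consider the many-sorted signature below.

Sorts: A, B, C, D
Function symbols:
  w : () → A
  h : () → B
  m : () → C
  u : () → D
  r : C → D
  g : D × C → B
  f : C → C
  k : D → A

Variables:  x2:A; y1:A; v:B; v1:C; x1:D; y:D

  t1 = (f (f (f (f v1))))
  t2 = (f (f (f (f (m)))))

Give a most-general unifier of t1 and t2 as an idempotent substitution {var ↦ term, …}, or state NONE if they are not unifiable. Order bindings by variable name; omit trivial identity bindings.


{v1 ↦ (m)}


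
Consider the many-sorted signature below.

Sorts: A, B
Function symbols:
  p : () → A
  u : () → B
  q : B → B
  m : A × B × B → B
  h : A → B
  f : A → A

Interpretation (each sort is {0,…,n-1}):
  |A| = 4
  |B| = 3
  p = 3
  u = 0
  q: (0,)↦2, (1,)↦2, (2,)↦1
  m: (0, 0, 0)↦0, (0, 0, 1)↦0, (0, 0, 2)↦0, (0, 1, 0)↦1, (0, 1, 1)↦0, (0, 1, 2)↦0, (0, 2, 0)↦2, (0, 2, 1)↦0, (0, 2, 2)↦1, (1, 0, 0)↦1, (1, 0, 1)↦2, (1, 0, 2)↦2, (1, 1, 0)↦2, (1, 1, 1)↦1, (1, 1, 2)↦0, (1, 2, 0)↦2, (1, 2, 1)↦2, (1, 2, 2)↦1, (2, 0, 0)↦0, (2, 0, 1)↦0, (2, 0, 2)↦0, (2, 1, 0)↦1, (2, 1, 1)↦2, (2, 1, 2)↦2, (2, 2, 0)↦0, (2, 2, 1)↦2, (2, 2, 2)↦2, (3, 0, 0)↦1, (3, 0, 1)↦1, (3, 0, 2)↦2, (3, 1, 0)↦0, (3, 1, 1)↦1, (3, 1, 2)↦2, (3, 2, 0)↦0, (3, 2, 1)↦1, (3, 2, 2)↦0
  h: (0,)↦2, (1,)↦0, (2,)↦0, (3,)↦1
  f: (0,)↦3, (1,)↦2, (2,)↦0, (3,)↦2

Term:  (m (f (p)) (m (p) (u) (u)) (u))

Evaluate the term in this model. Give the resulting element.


value = 1

  p = 3
  (f (p)) = f(3,) = 2
  p = 3
  u = 0
  u = 0
  (m (p) (u) (u)) = m(3, 0, 0) = 1
  u = 0
  (m (f (p)) (m (p) (u) (u)) (u)) = m(2, 1, 0) = 1


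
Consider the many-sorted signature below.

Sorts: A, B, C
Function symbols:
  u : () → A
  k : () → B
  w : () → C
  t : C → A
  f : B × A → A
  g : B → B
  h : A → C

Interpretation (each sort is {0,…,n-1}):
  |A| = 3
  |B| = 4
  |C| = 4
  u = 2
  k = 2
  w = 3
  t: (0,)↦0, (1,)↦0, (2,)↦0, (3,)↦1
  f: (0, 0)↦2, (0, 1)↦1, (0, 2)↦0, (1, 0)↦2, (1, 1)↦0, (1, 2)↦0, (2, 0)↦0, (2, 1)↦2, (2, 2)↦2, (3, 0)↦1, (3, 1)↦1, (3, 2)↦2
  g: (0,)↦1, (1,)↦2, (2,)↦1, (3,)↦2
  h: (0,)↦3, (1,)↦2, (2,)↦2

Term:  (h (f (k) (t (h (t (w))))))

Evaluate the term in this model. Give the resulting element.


  k = 2
  w = 3
  (t (w)) = t(3,) = 1
  (h (t (w))) = h(1,) = 2
  (t (h (t (w)))) = t(2,) = 0
  (f (k) (t (h (t (w))))) = f(2, 0) = 0
  (h (f (k) (t (h (t (w)))))) = h(0,) = 3

value = 3


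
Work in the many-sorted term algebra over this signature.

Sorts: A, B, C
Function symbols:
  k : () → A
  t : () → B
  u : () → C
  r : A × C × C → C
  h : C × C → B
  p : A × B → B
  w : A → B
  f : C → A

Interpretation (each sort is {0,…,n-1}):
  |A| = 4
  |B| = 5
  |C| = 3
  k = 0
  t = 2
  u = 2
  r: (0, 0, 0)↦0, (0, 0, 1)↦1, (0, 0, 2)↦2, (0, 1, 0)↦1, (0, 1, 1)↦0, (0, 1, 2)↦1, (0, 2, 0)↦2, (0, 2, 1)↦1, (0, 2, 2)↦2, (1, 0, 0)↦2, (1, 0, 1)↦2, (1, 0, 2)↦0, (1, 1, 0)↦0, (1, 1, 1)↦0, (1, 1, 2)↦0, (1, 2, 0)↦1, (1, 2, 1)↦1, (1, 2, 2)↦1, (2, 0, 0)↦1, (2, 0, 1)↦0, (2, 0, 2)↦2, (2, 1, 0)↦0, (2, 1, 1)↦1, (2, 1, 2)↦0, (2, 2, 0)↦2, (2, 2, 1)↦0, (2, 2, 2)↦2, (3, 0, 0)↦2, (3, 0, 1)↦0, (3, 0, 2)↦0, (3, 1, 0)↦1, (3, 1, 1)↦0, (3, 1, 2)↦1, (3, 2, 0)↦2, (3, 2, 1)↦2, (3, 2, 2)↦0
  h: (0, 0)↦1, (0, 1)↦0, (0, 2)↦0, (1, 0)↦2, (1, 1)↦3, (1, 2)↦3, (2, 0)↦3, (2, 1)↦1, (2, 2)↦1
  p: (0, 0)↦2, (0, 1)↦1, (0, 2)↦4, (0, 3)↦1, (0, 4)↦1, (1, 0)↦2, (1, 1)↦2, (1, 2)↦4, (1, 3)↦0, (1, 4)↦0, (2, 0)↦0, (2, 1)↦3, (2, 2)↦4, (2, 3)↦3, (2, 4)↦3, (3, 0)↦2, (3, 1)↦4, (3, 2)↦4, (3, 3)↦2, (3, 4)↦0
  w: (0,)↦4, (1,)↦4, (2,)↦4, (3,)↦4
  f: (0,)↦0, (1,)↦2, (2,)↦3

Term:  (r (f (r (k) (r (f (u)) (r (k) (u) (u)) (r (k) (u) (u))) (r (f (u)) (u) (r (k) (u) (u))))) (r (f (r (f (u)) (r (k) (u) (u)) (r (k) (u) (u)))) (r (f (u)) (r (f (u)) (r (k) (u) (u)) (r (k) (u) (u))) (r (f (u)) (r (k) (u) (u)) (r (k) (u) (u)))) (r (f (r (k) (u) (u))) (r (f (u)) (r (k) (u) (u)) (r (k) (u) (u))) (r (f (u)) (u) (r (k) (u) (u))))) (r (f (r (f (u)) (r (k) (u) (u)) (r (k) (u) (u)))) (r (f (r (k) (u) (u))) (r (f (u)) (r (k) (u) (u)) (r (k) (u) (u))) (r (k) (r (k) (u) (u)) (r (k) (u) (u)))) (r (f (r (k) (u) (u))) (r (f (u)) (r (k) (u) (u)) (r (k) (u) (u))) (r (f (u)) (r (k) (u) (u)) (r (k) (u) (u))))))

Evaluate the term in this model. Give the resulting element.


value = 2

  k = 0
  u = 2
  (f (u)) = f(2,) = 3
  k = 0
  u = 2
  u = 2
  (r (k) (u) (u)) = r(0, 2, 2) = 2
  k = 0
  u = 2
  u = 2
  (r (k) (u) (u)) = r(0, 2, 2) = 2
  (r (f (u)) (r (k) (u) (u)) (r (k) (u) (u))) = r(3, 2, 2) = 0
  u = 2
  (f (u)) = f(2,) = 3
  u = 2
  k = 0
  u = 2
  u = 2
  (r (k) (u) (u)) = r(0, 2, 2) = 2
  (r (f (u)) (u) (r (k) (u) (u))) = r(3, 2, 2) = 0
  (r (k) (r (f (u)) (r (k) (u) (u)) (r (k) (u) (u))) (r (f (u)) (u) (r (k) (u) (u)))) = r(0, 0, 0) = 0
  (f (r (k) (r (f (u)) (r (k) (u) (u)) (r (k) (u) (u))) (r (f (u)) (u) (r (k) (u) (u))))) = f(0,) = 0
  u = 2
  (f (u)) = f(2,) = 3
  k = 0
  u = 2
  u = 2
  (r (k) (u) (u)) = r(0, 2, 2) = 2
  k = 0
  u = 2
  u = 2
  (r (k) (u) (u)) = r(0, 2, 2) = 2
  (r (f (u)) (r (k) (u) (u)) (r (k) (u) (u))) = r(3, 2, 2) = 0
  (f (r (f (u)) (r (k) (u) (u)) (r (k) (u) (u)))) = f(0,) = 0
  u = 2
  (f (u)) = f(2,) = 3
  u = 2
  (f (u)) = f(2,) = 3
  k = 0
  u = 2
  u = 2
  (r (k) (u) (u)) = r(0, 2, 2) = 2
  k = 0
  u = 2
  u = 2
  (r (k) (u) (u)) = r(0, 2, 2) = 2
  (r (f (u)) (r (k) (u) (u)) (r (k) (u) (u))) = r(3, 2, 2) = 0
  u = 2
  (f (u)) = f(2,) = 3
  k = 0
  u = 2
  u = 2
  (r (k) (u) (u)) = r(0, 2, 2) = 2
  k = 0
  u = 2
  u = 2
  (r (k) (u) (u)) = r(0, 2, 2) = 2
  (r (f (u)) (r (k) (u) (u)) (r (k) (u) (u))) = r(3, 2, 2) = 0
  (r (f (u)) (r (f (u)) (r (k) (u) (u)) (r (k) (u) (u))) (r (f (u)) (r (k) (u) (u)) (r (k) (u) (u)))) = r(3, 0, 0) = 2
  k = 0
  u = 2
  u = 2
  (r (k) (u) (u)) = r(0, 2, 2) = 2
  (f (r (k) (u) (u))) = f(2,) = 3
  u = 2
  (f (u)) = f(2,) = 3
  k = 0
  u = 2
  u = 2
  (r (k) (u) (u)) = r(0, 2, 2) = 2
  k = 0
  u = 2
  u = 2
  (r (k) (u) (u)) = r(0, 2, 2) = 2
  (r (f (u)) (r (k) (u) (u)) (r (k) (u) (u))) = r(3, 2, 2) = 0
  u = 2
  (f (u)) = f(2,) = 3
  u = 2
  k = 0
  u = 2
  u = 2
  (r (k) (u) (u)) = r(0, 2, 2) = 2
  (r (f (u)) (u) (r (k) (u) (u))) = r(3, 2, 2) = 0
  (r (f (r (k) (u) (u))) (r (f (u)) (r (k) (u) (u)) (r (k) (u) (u))) (r (f (u)) (u) (r (k) (u) (u)))) = r(3, 0, 0) = 2
  (r (f (r (f (u)) (r (k) (u) (u)) (r (k) (u) (u)))) (r (f (u)) (r (f (u)) (r (k) (u) (u)) (r (k) (u) (u))) (r (f (u)) (r (k) (u) (u)) (r (k) (u) (u)))) (r (f (r (k) (u) (u))) (r (f (u)) (r (k) (u) (u)) (r (k) (u) (u))) (r (f (u)) (u) (r (k) (u) (u))))) = r(0, 2, 2) = 2
  u = 2
  (f (u)) = f(2,) = 3
  k = 0
  u = 2
  u = 2
  (r (k) (u) (u)) = r(0, 2, 2) = 2
  k = 0
  u = 2
  u = 2
  (r (k) (u) (u)) = r(0, 2, 2) = 2
  (r (f (u)) (r (k) (u) (u)) (r (k) (u) (u))) = r(3, 2, 2) = 0
  (f (r (f (u)) (r (k) (u) (u)) (r (k) (u) (u)))) = f(0,) = 0
  k = 0
  u = 2
  u = 2
  (r (k) (u) (u)) = r(0, 2, 2) = 2
  (f (r (k) (u) (u))) = f(2,) = 3
  u = 2
  (f (u)) = f(2,) = 3
  k = 0
  u = 2
  u = 2
  (r (k) (u) (u)) = r(0, 2, 2) = 2
  k = 0
  u = 2
  u = 2
  (r (k) (u) (u)) = r(0, 2, 2) = 2
  (r (f (u)) (r (k) (u) (u)) (r (k) (u) (u))) = r(3, 2, 2) = 0
  k = 0
  k = 0
  u = 2
  u = 2
  (r (k) (u) (u)) = r(0, 2, 2) = 2
  k = 0
  u = 2
  u = 2
  (r (k) (u) (u)) = r(0, 2, 2) = 2
  (r (k) (r (k) (u) (u)) (r (k) (u) (u))) = r(0, 2, 2) = 2
  (r (f (r (k) (u) (u))) (r (f (u)) (r (k) (u) (u)) (r (k) (u) (u))) (r (k) (r (k) (u) (u)) (r (k) (u) (u)))) = r(3, 0, 2) = 0
  k = 0
  u = 2
  u = 2
  (r (k) (u) (u)) = r(0, 2, 2) = 2
  (f (r (k) (u) (u))) = f(2,) = 3
  u = 2
  (f (u)) = f(2,) = 3
  k = 0
  u = 2
  u = 2
  (r (k) (u) (u)) = r(0, 2, 2) = 2
  k = 0
  u = 2
  u = 2
  (r (k) (u) (u)) = r(0, 2, 2) = 2
  (r (f (u)) (r (k) (u) (u)) (r (k) (u) (u))) = r(3, 2, 2) = 0
  u = 2
  (f (u)) = f(2,) = 3
  k = 0
  u = 2
  u = 2
  (r (k) (u) (u)) = r(0, 2, 2) = 2
  k = 0
  u = 2
  u = 2
  (r (k) (u) (u)) = r(0, 2, 2) = 2
  (r (f (u)) (r (k) (u) (u)) (r (k) (u) (u))) = r(3, 2, 2) = 0
  (r (f (r (k) (u) (u))) (r (f (u)) (r (k) (u) (u)) (r (k) (u) (u))) (r (f (u)) (r (k) (u) (u)) (r (k) (u) (u)))) = r(3, 0, 0) = 2
  (r (f (r (f (u)) (r (k) (u) (u)) (r (k) (u) (u)))) (r (f (r (k) (u) (u))) (r (f (u)) (r (k) (u) (u)) (r (k) (u) (u))) (r (k) (r (k) (u) (u)) (r (k) (u) (u)))) (r (f (r (k) (u) (u))) (r (f (u)) (r (k) (u) (u)) (r (k) (u) (u))) (r (f (u)) (r (k) (u) (u)) (r (k) (u) (u))))) = r(0, 0, 2) = 2
  (r (f (r (k) (r (f (u)) (r (k) (u) (u)) (r (k) (u) (u))) (r (f (u)) (u) (r (k) (u) (u))))) (r (f (r (f (u)) (r (k) (u) (u)) (r (k) (u) (u)))) (r (f (u)) (r (f (u)) (r (k) (u) (u)) (r (k) (u) (u))) (r (f (u)) (r (k) (u) (u)) (r (k) (u) (u)))) (r (f (r (k) (u) (u))) (r (f (u)) (r (k) (u) (u)) (r (k) (u) (u))) (r (f (u)) (u) (r (k) (u) (u))))) (r (f (r (f (u)) (r (k) (u) (u)) (r (k) (u) (u)))) (r (f (r (k) (u) (u))) (r (f (u)) (r (k) (u) (u)) (r (k) (u) (u))) (r (k) (r (k) (u) (u)) (r (k) (u) (u)))) (r (f (r (k) (u) (u))) (r (f (u)) (r (k) (u) (u)) (r (k) (u) (u))) (r (f (u)) (r (k) (u) (u)) (r (k) (u) (u)))))) = r(0, 2, 2) = 2
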